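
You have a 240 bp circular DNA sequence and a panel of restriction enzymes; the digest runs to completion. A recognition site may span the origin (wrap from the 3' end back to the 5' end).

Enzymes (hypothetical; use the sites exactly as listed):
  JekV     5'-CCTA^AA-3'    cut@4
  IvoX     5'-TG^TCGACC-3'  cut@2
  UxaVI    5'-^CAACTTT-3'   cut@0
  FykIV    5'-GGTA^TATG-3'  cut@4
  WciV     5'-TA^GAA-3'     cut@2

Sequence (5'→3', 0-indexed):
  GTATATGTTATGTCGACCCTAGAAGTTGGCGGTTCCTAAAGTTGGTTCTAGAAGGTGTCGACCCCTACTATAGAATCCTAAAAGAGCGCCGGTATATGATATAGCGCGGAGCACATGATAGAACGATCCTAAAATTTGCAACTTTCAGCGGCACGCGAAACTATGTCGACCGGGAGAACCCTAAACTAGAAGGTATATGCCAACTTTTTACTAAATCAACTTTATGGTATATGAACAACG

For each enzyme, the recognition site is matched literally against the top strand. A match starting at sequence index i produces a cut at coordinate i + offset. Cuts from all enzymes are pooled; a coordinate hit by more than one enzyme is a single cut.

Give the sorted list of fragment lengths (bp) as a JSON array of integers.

Site scan:
  JekV (CCTAAA, off=4): starts [34, 76, 127, 179] → cuts [38, 80, 131, 183]
  IvoX (TGTCGACC, off=2): starts [10, 55, 163] → cuts [12, 57, 165]
  UxaVI (CAACTTT, off=0): starts [138, 200, 216] → cuts [138, 200, 216]
  FykIV (GGTATATG, off=4): starts [90, 191, 225, 239] → cuts [3, 94, 195, 229]
  WciV (TAGAA, off=2): starts [19, 48, 70, 118, 186] → cuts [21, 50, 72, 120, 188]

All cut coordinates (distinct, sorted): [3, 12, 21, 38, 50, 57, 72, 80, 94, 120, 131, 138, 165, 183, 188, 195, 200, 216, 229]

Fragment lengths:
  3→12: 9 bp
  12→21: 9 bp
  21→38: 17 bp
  38→50: 12 bp
  50→57: 7 bp
  57→72: 15 bp
  72→80: 8 bp
  80→94: 14 bp
  94→120: 26 bp
  120→131: 11 bp
  131→138: 7 bp
  138→165: 27 bp
  165→183: 18 bp
  183→188: 5 bp
  188→195: 7 bp
  195→200: 5 bp
  200→216: 16 bp
  216→229: 13 bp
  229→3 (wrap): 240-229+3 = 14 bp

[5,5,7,7,7,8,9,9,11,12,13,14,14,15,16,17,18,26,27]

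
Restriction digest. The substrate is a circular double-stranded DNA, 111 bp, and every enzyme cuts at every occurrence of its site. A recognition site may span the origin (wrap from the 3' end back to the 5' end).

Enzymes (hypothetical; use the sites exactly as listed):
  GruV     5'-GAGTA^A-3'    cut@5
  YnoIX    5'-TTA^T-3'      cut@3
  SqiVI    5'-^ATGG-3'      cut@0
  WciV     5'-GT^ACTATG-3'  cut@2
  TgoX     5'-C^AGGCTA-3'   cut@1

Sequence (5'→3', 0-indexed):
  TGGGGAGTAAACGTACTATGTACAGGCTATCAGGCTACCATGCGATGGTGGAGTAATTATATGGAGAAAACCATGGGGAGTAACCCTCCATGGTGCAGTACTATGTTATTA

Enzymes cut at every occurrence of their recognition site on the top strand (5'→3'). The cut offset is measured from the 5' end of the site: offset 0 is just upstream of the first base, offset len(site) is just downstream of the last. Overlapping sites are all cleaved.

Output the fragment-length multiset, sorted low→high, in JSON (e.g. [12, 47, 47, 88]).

[1,1,2,4,5,7,8,9,9,9,10,10,11,12,13]

Site scan:
  GruV GAGTAA/5: at [4, 50, 77] ⇒ [9, 55, 82]
  YnoIX TTAT/3: at [56, 105, 108] ⇒ [0, 59, 108]
  SqiVI ATGG/0: at [44, 60, 72, 89, 110] ⇒ [44, 60, 72, 89, 110]
  WciV GTACTATG/2: at [12, 97] ⇒ [14, 99]
  TgoX CAGGCTA/1: at [22, 30] ⇒ [23, 31]

Pooled cuts: [0, 9, 14, 23, 31, 44, 55, 59, 60, 72, 82, 89, 99, 108, 110]

Fragments:
  0→9: 9 bp
  9→14: 5 bp
  14→23: 9 bp
  23→31: 8 bp
  31→44: 13 bp
  44→55: 11 bp
  55→59: 4 bp
  59→60: 1 bp
  60→72: 12 bp
  72→82: 10 bp
  82→89: 7 bp
  89→99: 10 bp
  99→108: 9 bp
  108→110: 2 bp
  110→0 (wrap): 111-110+0 = 1 bp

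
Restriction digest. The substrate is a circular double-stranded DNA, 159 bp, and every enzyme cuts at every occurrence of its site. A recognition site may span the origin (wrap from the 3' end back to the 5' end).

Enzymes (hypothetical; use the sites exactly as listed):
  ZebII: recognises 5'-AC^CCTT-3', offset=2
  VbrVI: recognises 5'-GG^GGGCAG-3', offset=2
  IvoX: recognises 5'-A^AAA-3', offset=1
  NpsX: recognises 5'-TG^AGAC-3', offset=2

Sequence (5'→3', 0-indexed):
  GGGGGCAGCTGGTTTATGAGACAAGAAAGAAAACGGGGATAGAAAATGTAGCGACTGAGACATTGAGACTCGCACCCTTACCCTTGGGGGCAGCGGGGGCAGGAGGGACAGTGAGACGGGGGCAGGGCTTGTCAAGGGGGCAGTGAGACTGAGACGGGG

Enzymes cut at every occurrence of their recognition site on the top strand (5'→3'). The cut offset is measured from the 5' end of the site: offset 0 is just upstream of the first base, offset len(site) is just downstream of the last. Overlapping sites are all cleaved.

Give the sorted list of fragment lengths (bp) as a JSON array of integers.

Scan for sites:
  ZebII (ACCCTT, off=2): starts [73, 79] → cuts [75, 81]
  VbrVI (GGGGGCAG, off=2): starts [0, 85, 94, 117, 135] → cuts [2, 87, 96, 119, 137]
  IvoX (AAAA, off=1): starts [29, 42] → cuts [30, 43]
  NpsX (TGAGAC, off=2): starts [16, 55, 63, 111, 143, 149] → cuts [18, 57, 65, 113, 145, 151]

Pooled cuts: [2, 18, 30, 43, 57, 65, 75, 81, 87, 96, 113, 119, 137, 145, 151]

Fragment lengths:
  2→18: 16 bp
  18→30: 12 bp
  30→43: 13 bp
  43→57: 14 bp
  57→65: 8 bp
  65→75: 10 bp
  75→81: 6 bp
  81→87: 6 bp
  87→96: 9 bp
  96→113: 17 bp
  113→119: 6 bp
  119→137: 18 bp
  137→145: 8 bp
  145→151: 6 bp
  151→2 (wrap): 159-151+2 = 10 bp

[6,6,6,6,8,8,9,10,10,12,13,14,16,17,18]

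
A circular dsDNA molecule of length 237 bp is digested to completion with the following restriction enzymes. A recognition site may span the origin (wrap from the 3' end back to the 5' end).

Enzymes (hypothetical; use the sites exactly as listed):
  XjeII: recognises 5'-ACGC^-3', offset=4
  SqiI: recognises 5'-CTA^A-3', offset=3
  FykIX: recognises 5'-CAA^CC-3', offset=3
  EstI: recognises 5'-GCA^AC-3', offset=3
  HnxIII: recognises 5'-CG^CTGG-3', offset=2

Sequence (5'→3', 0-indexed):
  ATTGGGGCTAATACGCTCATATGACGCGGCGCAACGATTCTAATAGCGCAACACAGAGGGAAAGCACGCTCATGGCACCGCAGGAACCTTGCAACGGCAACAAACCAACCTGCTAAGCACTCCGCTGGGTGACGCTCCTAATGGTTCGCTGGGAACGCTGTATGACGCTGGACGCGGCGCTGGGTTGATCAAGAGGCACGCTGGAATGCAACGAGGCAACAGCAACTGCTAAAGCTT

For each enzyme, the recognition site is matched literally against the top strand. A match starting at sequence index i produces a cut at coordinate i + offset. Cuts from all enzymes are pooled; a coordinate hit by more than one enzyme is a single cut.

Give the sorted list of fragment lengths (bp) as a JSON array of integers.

Site scan:
  XjeII ACGC/4: at [12, 23, 65, 131, 154, 164, 171, 197] ⇒ [16, 27, 69, 135, 158, 168, 175, 201]
  SqiI CTAA/3: at [7, 39, 112, 137, 228] ⇒ [10, 42, 115, 140, 231]
  FykIX CAACC/3: at [105] ⇒ [108]
  EstI GCAAC/3: at [30, 47, 90, 96, 207, 215, 221] ⇒ [33, 50, 93, 99, 210, 218, 224]
  HnxIII CGCTGG/2: at [122, 146, 165, 177, 198] ⇒ [124, 148, 167, 179, 200]

Pooled cuts: [10, 16, 27, 33, 42, 50, 69, 93, 99, 108, 115, 124, 135, 140, 148, 158, 167, 168, 175, 179, 200, 201, 210, 218, 224, 231]

Fragment lengths:
  10→16: 6 bp
  16→27: 11 bp
  27→33: 6 bp
  33→42: 9 bp
  42→50: 8 bp
  50→69: 19 bp
  69→93: 24 bp
  93→99: 6 bp
  99→108: 9 bp
  108→115: 7 bp
  115→124: 9 bp
  124→135: 11 bp
  135→140: 5 bp
  140→148: 8 bp
  148→158: 10 bp
  158→167: 9 bp
  167→168: 1 bp
  168→175: 7 bp
  175→179: 4 bp
  179→200: 21 bp
  200→201: 1 bp
  201→210: 9 bp
  210→218: 8 bp
  218→224: 6 bp
  224→231: 7 bp
  231→10 (wrap): 237-231+10 = 16 bp

[1,1,4,5,6,6,6,6,7,7,7,8,8,8,9,9,9,9,9,10,11,11,16,19,21,24]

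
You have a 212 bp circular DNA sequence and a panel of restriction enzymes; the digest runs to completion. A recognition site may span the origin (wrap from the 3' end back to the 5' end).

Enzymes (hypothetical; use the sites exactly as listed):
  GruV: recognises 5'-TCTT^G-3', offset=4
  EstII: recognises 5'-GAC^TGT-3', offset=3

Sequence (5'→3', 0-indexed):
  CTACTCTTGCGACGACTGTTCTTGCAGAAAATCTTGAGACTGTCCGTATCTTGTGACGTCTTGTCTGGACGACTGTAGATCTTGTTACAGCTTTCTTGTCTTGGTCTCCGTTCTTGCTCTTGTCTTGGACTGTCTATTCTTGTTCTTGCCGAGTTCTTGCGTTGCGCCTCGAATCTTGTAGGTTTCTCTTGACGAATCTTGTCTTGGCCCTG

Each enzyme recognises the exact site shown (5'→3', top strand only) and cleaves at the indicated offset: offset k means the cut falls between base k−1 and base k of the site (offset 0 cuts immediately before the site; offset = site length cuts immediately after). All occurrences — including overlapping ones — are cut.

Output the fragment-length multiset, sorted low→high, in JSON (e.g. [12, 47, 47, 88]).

Scan for sites:
  GruV TCTTG/4: at [4, 19, 31, 48, 58, 79, 93, 98, 111, 117, 122, 137, 143, 154, 173, 186, 196, 201] ⇒ [8, 23, 35, 52, 62, 83, 97, 102, 115, 121, 126, 141, 147, 158, 177, 190, 200, 205]
  EstII GACTGT/3: at [13, 37, 70, 127] ⇒ [16, 40, 73, 130]

All cut coordinates (distinct, sorted): [8, 16, 23, 35, 40, 52, 62, 73, 83, 97, 102, 115, 121, 126, 130, 141, 147, 158, 177, 190, 200, 205]

Fragment lengths:
  8→16: 8 bp
  16→23: 7 bp
  23→35: 12 bp
  35→40: 5 bp
  40→52: 12 bp
  52→62: 10 bp
  62→73: 11 bp
  73→83: 10 bp
  83→97: 14 bp
  97→102: 5 bp
  102→115: 13 bp
  115→121: 6 bp
  121→126: 5 bp
  126→130: 4 bp
  130→141: 11 bp
  141→147: 6 bp
  147→158: 11 bp
  158→177: 19 bp
  177→190: 13 bp
  190→200: 10 bp
  200→205: 5 bp
  205→8 (wrap): 212-205+8 = 15 bp

[4,5,5,5,5,6,6,7,8,10,10,10,11,11,11,12,12,13,13,14,15,19]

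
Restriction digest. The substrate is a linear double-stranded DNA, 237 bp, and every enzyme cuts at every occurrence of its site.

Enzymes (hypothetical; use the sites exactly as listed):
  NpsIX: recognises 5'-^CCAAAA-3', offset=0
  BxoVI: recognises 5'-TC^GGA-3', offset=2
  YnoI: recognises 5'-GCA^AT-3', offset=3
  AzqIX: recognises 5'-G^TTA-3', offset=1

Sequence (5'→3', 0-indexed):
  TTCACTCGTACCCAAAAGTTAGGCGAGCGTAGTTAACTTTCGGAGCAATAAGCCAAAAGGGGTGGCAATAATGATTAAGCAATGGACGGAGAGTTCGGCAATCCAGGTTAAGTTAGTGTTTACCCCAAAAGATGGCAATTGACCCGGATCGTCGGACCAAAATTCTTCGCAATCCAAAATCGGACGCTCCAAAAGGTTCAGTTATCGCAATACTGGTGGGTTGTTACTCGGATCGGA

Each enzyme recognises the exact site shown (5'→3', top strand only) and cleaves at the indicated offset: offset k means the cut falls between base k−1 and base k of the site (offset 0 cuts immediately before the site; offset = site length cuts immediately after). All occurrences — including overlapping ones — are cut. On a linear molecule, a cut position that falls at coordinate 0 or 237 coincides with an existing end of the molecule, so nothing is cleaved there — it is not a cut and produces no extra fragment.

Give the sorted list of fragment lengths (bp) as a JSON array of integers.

[2,3,3,5,5,5,6,6,7,7,7,8,8,9,11,12,13,13,14,14,14,15,15,16,19]

Site scan:
  NpsIX (CCAAAA, off=0): starts [11, 52, 124, 156, 173, 188] → cuts [11, 52, 124, 156, 173, 188]
  BxoVI (TCGGA, off=2): starts [39, 151, 179, 227, 232] → cuts [41, 153, 181, 229, 234]
  YnoI (GCAAT, off=3): starts [44, 64, 78, 97, 134, 168, 206] → cuts [47, 67, 81, 100, 137, 171, 209]
  AzqIX (GTTA, off=1): starts [17, 31, 106, 111, 200, 222] → cuts [18, 32, 107, 112, 201, 223]

Pooled cuts: [11, 18, 32, 41, 47, 52, 67, 81, 100, 107, 112, 124, 137, 153, 156, 171, 173, 181, 188, 201, 209, 223, 229, 234]

Fragment lengths:
  [0,11): 11 bp
  [11,18): 7 bp
  [18,32): 14 bp
  [32,41): 9 bp
  [41,47): 6 bp
  [47,52): 5 bp
  [52,67): 15 bp
  [67,81): 14 bp
  [81,100): 19 bp
  [100,107): 7 bp
  [107,112): 5 bp
  [112,124): 12 bp
  [124,137): 13 bp
  [137,153): 16 bp
  [153,156): 3 bp
  [156,171): 15 bp
  [171,173): 2 bp
  [173,181): 8 bp
  [181,188): 7 bp
  [188,201): 13 bp
  [201,209): 8 bp
  [209,223): 14 bp
  [223,229): 6 bp
  [229,234): 5 bp
  [234,237): 3 bp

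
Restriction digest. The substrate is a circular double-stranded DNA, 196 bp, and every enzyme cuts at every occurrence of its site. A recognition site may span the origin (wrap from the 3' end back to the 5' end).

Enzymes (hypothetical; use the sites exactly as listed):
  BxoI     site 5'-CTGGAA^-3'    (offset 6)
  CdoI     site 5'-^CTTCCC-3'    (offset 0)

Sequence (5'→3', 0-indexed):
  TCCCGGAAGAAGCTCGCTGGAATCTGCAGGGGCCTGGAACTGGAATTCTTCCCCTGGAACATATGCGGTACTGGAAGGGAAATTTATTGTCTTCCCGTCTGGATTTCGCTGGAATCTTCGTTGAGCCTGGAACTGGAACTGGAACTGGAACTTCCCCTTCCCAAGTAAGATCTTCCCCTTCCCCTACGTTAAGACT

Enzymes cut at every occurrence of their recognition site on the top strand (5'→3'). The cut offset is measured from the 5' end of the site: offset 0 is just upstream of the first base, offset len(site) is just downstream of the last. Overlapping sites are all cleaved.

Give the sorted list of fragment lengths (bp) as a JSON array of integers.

Site scan:
  BxoI (CTGGAA, off=6): starts [16, 33, 39, 53, 70, 108, 126, 132, 138, 144] → cuts [22, 39, 45, 59, 76, 114, 132, 138, 144, 150]
  CdoI (CTTCCC, off=0): starts [47, 90, 150, 156, 171, 177, 194] → cuts [47, 90, 150, 156, 171, 177, 194]

All cut coordinates (distinct, sorted): [22, 39, 45, 47, 59, 76, 90, 114, 132, 138, 144, 150, 156, 171, 177, 194]

Fragment lengths:
  22→39: 17 bp
  39→45: 6 bp
  45→47: 2 bp
  47→59: 12 bp
  59→76: 17 bp
  76→90: 14 bp
  90→114: 24 bp
  114→132: 18 bp
  132→138: 6 bp
  138→144: 6 bp
  144→150: 6 bp
  150→156: 6 bp
  156→171: 15 bp
  171→177: 6 bp
  177→194: 17 bp
  194→22 (wrap): 196-194+22 = 24 bp

[2,6,6,6,6,6,6,12,14,15,17,17,17,18,24,24]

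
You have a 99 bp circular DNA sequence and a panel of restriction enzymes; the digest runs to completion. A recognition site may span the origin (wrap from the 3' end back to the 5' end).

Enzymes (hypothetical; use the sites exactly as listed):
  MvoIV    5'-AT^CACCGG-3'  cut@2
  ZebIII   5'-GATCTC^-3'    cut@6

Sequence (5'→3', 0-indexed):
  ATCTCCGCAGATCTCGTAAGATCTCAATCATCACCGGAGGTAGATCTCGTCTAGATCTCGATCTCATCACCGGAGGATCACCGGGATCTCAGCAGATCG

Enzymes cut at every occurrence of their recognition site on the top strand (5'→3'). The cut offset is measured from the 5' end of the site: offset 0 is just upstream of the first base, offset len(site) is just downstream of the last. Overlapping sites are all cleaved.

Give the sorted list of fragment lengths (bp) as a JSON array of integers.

[2,6,6,10,10,11,11,12,14,17]

Scan for sites:
  MvoIV (ATCACCGG, off=2): starts [29, 65, 76] → cuts [31, 67, 78]
  ZebIII (GATCTC, off=6): starts [9, 19, 42, 53, 59, 84, 98] → cuts [5, 15, 25, 48, 59, 65, 90]

Pooled cuts: [5, 15, 25, 31, 48, 59, 65, 67, 78, 90]

Fragments:
  5→15: 10 bp
  15→25: 10 bp
  25→31: 6 bp
  31→48: 17 bp
  48→59: 11 bp
  59→65: 6 bp
  65→67: 2 bp
  67→78: 11 bp
  78→90: 12 bp
  90→5 (wrap): 99-90+5 = 14 bp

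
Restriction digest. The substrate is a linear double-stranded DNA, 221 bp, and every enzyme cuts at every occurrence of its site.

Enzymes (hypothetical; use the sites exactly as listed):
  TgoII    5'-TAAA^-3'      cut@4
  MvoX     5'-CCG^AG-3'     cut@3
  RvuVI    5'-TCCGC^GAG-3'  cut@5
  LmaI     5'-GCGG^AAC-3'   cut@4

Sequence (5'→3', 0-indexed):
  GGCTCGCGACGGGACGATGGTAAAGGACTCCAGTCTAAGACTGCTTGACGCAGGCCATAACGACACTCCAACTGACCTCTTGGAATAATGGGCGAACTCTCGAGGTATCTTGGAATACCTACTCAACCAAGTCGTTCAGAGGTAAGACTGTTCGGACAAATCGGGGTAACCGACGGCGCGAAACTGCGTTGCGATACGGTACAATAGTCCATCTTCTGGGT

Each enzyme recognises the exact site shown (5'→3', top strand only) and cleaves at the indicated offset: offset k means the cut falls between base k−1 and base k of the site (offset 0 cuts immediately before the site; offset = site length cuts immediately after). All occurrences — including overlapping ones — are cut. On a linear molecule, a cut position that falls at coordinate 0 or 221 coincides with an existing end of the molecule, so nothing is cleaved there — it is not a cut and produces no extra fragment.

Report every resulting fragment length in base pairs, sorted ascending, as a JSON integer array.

Site scan:
  TgoII TAAA/4: at [20] ⇒ [24]
  MvoX (CCGAG, off=3): no sites
  RvuVI (TCCGCGAG, off=5): no sites
  LmaI (GCGGAAC, off=4): no sites

Pooled cuts: [24]

Fragment lengths:
  [0,24): 24 bp
  [24,221): 197 bp

[24,197]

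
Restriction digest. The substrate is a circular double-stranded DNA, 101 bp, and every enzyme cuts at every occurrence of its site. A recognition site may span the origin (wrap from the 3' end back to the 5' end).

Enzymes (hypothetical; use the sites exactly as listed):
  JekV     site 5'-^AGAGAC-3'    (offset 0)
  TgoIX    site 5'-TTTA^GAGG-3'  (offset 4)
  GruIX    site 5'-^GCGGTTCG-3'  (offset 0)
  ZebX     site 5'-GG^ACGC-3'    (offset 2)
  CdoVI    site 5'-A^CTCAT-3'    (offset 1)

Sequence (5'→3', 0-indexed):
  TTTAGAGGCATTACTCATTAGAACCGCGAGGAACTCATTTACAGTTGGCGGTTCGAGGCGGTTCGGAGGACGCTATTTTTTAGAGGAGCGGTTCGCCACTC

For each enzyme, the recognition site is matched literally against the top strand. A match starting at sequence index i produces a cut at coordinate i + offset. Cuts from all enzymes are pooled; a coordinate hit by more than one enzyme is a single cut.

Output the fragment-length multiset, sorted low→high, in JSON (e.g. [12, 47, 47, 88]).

[5,9,10,12,13,14,18,20]

Site scan:
  JekV (AGAGAC, off=0): no sites
  TgoIX (TTTAGAGG, off=4): starts [0, 78] → cuts [4, 82]
  GruIX (GCGGTTCG, off=0): starts [47, 57, 87] → cuts [47, 57, 87]
  ZebX (GGACGC, off=2): starts [67] → cuts [69]
  CdoVI (ACTCAT, off=1): starts [12, 32] → cuts [13, 33]

Pooled cuts: [4, 13, 33, 47, 57, 69, 82, 87]

Fragment lengths:
  4→13: 9 bp
  13→33: 20 bp
  33→47: 14 bp
  47→57: 10 bp
  57→69: 12 bp
  69→82: 13 bp
  82→87: 5 bp
  87→4 (wrap): 101-87+4 = 18 bp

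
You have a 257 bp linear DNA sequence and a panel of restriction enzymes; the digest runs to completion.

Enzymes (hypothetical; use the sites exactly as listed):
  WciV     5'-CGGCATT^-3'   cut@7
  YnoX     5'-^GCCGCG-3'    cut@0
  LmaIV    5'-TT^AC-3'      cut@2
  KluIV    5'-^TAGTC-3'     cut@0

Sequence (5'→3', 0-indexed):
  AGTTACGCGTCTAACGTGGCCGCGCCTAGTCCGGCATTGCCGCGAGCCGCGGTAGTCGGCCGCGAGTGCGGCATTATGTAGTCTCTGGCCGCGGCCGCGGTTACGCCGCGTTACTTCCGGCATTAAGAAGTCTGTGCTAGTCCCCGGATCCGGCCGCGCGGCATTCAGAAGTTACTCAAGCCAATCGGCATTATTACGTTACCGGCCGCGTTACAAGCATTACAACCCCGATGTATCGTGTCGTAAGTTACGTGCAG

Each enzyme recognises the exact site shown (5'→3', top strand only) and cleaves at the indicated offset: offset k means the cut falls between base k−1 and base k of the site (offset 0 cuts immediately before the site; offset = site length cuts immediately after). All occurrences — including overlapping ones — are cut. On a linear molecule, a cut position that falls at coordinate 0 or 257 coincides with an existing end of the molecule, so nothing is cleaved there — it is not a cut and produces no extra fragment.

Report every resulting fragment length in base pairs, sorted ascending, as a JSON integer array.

Scan for sites:
  WciV CGGCATT/7: at [31, 68, 117, 158, 185] ⇒ [38, 75, 124, 165, 192]
  YnoX GCCGCG/0: at [18, 38, 45, 58, 87, 93, 104, 152, 204] ⇒ [18, 38, 45, 58, 87, 93, 104, 152, 204]
  LmaIV TTAC/2: at [2, 100, 110, 171, 193, 198, 210, 219, 247] ⇒ [4, 102, 112, 173, 195, 200, 212, 221, 249]
  KluIV TAGTC/0: at [26, 52, 78, 137] ⇒ [26, 52, 78, 137]

Pooled cuts: [4, 18, 26, 38, 45, 52, 58, 75, 78, 87, 93, 102, 104, 112, 124, 137, 152, 165, 173, 192, 195, 200, 204, 212, 221, 249]

Fragment lengths:
  [0,4): 4 bp
  [4,18): 14 bp
  [18,26): 8 bp
  [26,38): 12 bp
  [38,45): 7 bp
  [45,52): 7 bp
  [52,58): 6 bp
  [58,75): 17 bp
  [75,78): 3 bp
  [78,87): 9 bp
  [87,93): 6 bp
  [93,102): 9 bp
  [102,104): 2 bp
  [104,112): 8 bp
  [112,124): 12 bp
  [124,137): 13 bp
  [137,152): 15 bp
  [152,165): 13 bp
  [165,173): 8 bp
  [173,192): 19 bp
  [192,195): 3 bp
  [195,200): 5 bp
  [200,204): 4 bp
  [204,212): 8 bp
  [212,221): 9 bp
  [221,249): 28 bp
  [249,257): 8 bp

[2,3,3,4,4,5,6,6,7,7,8,8,8,8,8,9,9,9,12,12,13,13,14,15,17,19,28]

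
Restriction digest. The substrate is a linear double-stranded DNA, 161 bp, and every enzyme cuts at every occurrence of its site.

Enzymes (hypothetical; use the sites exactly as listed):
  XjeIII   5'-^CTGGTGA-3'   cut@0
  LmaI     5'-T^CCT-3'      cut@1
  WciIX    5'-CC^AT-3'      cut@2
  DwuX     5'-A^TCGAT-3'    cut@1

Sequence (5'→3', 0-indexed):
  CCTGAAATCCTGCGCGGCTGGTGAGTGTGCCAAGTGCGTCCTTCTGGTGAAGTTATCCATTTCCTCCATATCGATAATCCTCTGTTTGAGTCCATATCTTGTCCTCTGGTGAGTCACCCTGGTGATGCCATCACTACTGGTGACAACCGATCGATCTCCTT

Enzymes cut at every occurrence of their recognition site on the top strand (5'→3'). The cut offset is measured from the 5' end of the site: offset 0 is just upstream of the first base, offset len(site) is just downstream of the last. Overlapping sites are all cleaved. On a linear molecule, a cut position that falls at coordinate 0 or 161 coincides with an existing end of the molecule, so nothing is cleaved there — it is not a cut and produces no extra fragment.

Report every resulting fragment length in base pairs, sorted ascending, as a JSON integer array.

Scan for sites:
  XjeIII CTGGTGA/0: at [17, 43, 105, 118, 136] ⇒ [17, 43, 105, 118, 136]
  LmaI TCCT/1: at [7, 38, 61, 77, 101, 156] ⇒ [8, 39, 62, 78, 102, 157]
  WciIX CCAT/2: at [56, 65, 91, 127] ⇒ [58, 67, 93, 129]
  DwuX ATCGAT/1: at [69, 149] ⇒ [70, 150]

All cut coordinates (distinct, sorted): [8, 17, 39, 43, 58, 62, 67, 70, 78, 93, 102, 105, 118, 129, 136, 150, 157]

Fragment lengths:
  [0,8): 8 bp
  [8,17): 9 bp
  [17,39): 22 bp
  [39,43): 4 bp
  [43,58): 15 bp
  [58,62): 4 bp
  [62,67): 5 bp
  [67,70): 3 bp
  [70,78): 8 bp
  [78,93): 15 bp
  [93,102): 9 bp
  [102,105): 3 bp
  [105,118): 13 bp
  [118,129): 11 bp
  [129,136): 7 bp
  [136,150): 14 bp
  [150,157): 7 bp
  [157,161): 4 bp

[3,3,4,4,4,5,7,7,8,8,9,9,11,13,14,15,15,22]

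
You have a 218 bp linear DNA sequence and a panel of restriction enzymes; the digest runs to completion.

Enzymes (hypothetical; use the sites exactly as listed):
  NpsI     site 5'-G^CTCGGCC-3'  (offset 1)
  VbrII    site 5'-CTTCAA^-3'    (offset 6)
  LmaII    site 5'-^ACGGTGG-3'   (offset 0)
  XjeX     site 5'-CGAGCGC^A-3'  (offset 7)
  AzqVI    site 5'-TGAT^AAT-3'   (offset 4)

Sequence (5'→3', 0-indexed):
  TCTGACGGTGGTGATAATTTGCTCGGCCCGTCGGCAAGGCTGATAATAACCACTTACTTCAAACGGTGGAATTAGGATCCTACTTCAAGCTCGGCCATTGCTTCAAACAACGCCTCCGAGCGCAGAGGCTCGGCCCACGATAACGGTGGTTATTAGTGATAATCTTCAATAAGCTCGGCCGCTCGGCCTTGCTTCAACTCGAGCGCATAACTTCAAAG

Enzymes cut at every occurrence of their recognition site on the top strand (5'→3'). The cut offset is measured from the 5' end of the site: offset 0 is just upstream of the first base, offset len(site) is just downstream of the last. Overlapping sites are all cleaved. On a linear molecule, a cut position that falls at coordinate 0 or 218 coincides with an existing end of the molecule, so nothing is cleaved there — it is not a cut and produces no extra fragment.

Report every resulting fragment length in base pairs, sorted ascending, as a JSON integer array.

[1,2,4,4,5,6,8,9,9,10,11,14,16,17,17,18,18,23,26]

Scan for sites:
  NpsI GCTCGGCC/1: at [20, 88, 127, 172, 180] ⇒ [21, 89, 128, 173, 181]
  VbrII CTTCAA/6: at [56, 82, 100, 163, 191, 210] ⇒ [62, 88, 106, 169, 197, 216]
  LmaII ACGGTGG/0: at [4, 62, 142] ⇒ [4, 62, 142]
  XjeX CGAGCGCA/7: at [116, 199] ⇒ [123, 206]
  AzqVI TGATAAT/4: at [11, 40, 156] ⇒ [15, 44, 160]

Pooled cuts: [4, 15, 21, 44, 62, 88, 89, 106, 123, 128, 142, 160, 169, 173, 181, 197, 206, 216]

Fragments:
  [0,4): 4 bp
  [4,15): 11 bp
  [15,21): 6 bp
  [21,44): 23 bp
  [44,62): 18 bp
  [62,88): 26 bp
  [88,89): 1 bp
  [89,106): 17 bp
  [106,123): 17 bp
  [123,128): 5 bp
  [128,142): 14 bp
  [142,160): 18 bp
  [160,169): 9 bp
  [169,173): 4 bp
  [173,181): 8 bp
  [181,197): 16 bp
  [197,206): 9 bp
  [206,216): 10 bp
  [216,218): 2 bp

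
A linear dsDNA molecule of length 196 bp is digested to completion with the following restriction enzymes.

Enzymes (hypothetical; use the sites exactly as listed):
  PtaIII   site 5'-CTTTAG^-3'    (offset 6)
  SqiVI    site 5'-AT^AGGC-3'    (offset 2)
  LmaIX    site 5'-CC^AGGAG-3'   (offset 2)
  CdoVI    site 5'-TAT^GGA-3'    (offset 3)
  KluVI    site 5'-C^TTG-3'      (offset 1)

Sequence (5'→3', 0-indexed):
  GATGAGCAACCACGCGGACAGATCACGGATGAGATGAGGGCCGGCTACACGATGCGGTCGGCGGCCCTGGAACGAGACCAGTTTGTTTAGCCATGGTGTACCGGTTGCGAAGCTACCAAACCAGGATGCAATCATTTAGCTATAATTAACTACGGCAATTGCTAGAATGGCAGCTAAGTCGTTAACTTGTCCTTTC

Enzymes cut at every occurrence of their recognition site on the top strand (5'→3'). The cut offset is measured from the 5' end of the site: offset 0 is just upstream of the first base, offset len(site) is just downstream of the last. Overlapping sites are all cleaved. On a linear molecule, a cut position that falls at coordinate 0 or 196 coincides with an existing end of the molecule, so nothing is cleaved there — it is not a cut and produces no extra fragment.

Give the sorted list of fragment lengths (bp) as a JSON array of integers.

Site scan:
  PtaIII (CTTTAG, off=6): no sites
  SqiVI (ATAGGC, off=2): no sites
  LmaIX (CCAGGAG, off=2): no sites
  CdoVI (TATGGA, off=3): no sites
  KluVI CTTG/1: at [185] ⇒ [186]

Pooled cuts: [186]

Fragment lengths:
  [0,186): 186 bp
  [186,196): 10 bp

[10,186]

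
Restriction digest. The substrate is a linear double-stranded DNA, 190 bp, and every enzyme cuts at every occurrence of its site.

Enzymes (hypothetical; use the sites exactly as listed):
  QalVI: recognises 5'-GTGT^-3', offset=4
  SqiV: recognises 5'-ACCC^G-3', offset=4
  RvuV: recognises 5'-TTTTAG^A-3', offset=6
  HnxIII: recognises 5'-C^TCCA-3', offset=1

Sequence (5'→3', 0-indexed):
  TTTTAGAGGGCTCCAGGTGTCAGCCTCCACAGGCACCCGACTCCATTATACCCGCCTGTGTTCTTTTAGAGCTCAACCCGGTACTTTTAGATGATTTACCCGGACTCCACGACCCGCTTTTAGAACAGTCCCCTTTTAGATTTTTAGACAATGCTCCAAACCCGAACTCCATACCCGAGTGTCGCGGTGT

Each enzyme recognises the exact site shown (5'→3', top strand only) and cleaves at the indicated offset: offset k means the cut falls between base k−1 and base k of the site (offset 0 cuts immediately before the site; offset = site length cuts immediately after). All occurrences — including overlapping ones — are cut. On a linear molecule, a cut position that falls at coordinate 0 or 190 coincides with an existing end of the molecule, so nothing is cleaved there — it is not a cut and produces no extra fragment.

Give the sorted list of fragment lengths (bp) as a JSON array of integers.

[3,4,4,5,5,6,6,7,8,8,8,8,8,9,9,9,10,10,11,11,12,13,16]

Site scan:
  QalVI (GTGT, off=4): starts [16, 57, 178, 186] → cuts [20, 61, 182] (position 190 is a terminus of the linear molecule — no cut)
  SqiV (ACCCG, off=4): starts [34, 49, 75, 97, 111, 159, 172] → cuts [38, 53, 79, 101, 115, 163, 176]
  RvuV (TTTTAGA, off=6): starts [0, 63, 84, 117, 133, 141] → cuts [6, 69, 90, 123, 139, 147]
  HnxIII (CTCCA, off=1): starts [10, 24, 40, 104, 153, 166] → cuts [11, 25, 41, 105, 154, 167]

All cut coordinates (distinct, sorted): [6, 11, 20, 25, 38, 41, 53, 61, 69, 79, 90, 101, 105, 115, 123, 139, 147, 154, 163, 167, 176, 182]

Fragment lengths:
  [0,6): 6 bp
  [6,11): 5 bp
  [11,20): 9 bp
  [20,25): 5 bp
  [25,38): 13 bp
  [38,41): 3 bp
  [41,53): 12 bp
  [53,61): 8 bp
  [61,69): 8 bp
  [69,79): 10 bp
  [79,90): 11 bp
  [90,101): 11 bp
  [101,105): 4 bp
  [105,115): 10 bp
  [115,123): 8 bp
  [123,139): 16 bp
  [139,147): 8 bp
  [147,154): 7 bp
  [154,163): 9 bp
  [163,167): 4 bp
  [167,176): 9 bp
  [176,182): 6 bp
  [182,190): 8 bp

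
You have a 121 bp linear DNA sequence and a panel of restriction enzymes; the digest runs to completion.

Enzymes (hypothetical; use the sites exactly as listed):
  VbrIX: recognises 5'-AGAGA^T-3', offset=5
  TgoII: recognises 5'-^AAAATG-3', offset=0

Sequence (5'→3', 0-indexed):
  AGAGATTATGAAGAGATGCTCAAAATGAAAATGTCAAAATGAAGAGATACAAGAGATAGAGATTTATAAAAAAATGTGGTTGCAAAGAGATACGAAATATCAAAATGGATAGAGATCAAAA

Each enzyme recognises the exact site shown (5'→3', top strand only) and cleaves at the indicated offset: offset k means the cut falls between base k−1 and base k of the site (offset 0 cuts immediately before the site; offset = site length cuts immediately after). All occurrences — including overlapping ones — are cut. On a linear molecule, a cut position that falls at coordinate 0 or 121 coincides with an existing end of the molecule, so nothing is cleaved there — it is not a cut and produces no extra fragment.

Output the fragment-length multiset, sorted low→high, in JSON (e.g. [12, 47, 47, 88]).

Per-enzyme occurrences:
  VbrIX (AGAGAT, off=5): starts [0, 11, 42, 51, 57, 85, 110] → cuts [5, 16, 47, 56, 62, 90, 115]
  TgoII (AAAATG, off=0): starts [21, 27, 35, 70, 101] → cuts [21, 27, 35, 70, 101]

Pooled cuts: [5, 16, 21, 27, 35, 47, 56, 62, 70, 90, 101, 115]

Fragments:
  [0,5): 5 bp
  [5,16): 11 bp
  [16,21): 5 bp
  [21,27): 6 bp
  [27,35): 8 bp
  [35,47): 12 bp
  [47,56): 9 bp
  [56,62): 6 bp
  [62,70): 8 bp
  [70,90): 20 bp
  [90,101): 11 bp
  [101,115): 14 bp
  [115,121): 6 bp

[5,5,6,6,6,8,8,9,11,11,12,14,20]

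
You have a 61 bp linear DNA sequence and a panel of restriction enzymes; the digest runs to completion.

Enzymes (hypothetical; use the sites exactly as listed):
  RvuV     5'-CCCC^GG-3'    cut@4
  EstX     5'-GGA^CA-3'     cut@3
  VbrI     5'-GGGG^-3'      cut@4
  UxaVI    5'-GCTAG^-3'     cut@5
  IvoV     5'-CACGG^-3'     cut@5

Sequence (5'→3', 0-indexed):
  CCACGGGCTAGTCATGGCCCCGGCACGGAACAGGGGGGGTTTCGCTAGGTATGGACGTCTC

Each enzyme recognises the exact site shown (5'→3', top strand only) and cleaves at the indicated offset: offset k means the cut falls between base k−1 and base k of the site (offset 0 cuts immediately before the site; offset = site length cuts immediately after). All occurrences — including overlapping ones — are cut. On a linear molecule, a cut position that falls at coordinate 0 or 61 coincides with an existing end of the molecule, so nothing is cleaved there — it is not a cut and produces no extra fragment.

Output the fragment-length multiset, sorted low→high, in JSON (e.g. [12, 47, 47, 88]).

Site scan:
  RvuV CCCCGG/4: at [17] ⇒ [21]
  EstX (GGACA, off=3): no sites
  VbrI GGGG/4: at [32, 33, 34, 35] ⇒ [36, 37, 38, 39]
  UxaVI GCTAG/5: at [6, 43] ⇒ [11, 48]
  IvoV CACGG/5: at [1, 23] ⇒ [6, 28]

Pooled cuts: [6, 11, 21, 28, 36, 37, 38, 39, 48]

Fragments:
  [0,6): 6 bp
  [6,11): 5 bp
  [11,21): 10 bp
  [21,28): 7 bp
  [28,36): 8 bp
  [36,37): 1 bp
  [37,38): 1 bp
  [38,39): 1 bp
  [39,48): 9 bp
  [48,61): 13 bp

[1,1,1,5,6,7,8,9,10,13]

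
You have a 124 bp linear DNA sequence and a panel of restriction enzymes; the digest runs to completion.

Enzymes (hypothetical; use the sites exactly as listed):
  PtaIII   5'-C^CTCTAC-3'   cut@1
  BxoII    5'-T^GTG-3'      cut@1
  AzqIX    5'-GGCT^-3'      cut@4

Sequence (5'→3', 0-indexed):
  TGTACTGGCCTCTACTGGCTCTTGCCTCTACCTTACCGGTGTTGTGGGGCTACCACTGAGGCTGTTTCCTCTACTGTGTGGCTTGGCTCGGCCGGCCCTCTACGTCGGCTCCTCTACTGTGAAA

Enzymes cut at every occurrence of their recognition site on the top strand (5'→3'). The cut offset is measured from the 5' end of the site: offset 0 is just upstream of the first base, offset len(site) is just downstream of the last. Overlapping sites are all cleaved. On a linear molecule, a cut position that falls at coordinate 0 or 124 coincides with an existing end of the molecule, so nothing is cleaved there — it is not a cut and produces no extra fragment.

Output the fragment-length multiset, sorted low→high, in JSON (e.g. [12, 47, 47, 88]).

Per-enzyme occurrences:
  PtaIII CCTCTAC/1: at [8, 24, 67, 96, 110] ⇒ [9, 25, 68, 97, 111]
  BxoII TGTG/1: at [42, 74, 76, 117] ⇒ [43, 75, 77, 118]
  AzqIX GGCT/4: at [16, 47, 59, 79, 84, 106] ⇒ [20, 51, 63, 83, 88, 110]

All cut coordinates (distinct, sorted): [9, 20, 25, 43, 51, 63, 68, 75, 77, 83, 88, 97, 110, 111, 118]

Fragments:
  [0,9): 9 bp
  [9,20): 11 bp
  [20,25): 5 bp
  [25,43): 18 bp
  [43,51): 8 bp
  [51,63): 12 bp
  [63,68): 5 bp
  [68,75): 7 bp
  [75,77): 2 bp
  [77,83): 6 bp
  [83,88): 5 bp
  [88,97): 9 bp
  [97,110): 13 bp
  [110,111): 1 bp
  [111,118): 7 bp
  [118,124): 6 bp

[1,2,5,5,5,6,6,7,7,8,9,9,11,12,13,18]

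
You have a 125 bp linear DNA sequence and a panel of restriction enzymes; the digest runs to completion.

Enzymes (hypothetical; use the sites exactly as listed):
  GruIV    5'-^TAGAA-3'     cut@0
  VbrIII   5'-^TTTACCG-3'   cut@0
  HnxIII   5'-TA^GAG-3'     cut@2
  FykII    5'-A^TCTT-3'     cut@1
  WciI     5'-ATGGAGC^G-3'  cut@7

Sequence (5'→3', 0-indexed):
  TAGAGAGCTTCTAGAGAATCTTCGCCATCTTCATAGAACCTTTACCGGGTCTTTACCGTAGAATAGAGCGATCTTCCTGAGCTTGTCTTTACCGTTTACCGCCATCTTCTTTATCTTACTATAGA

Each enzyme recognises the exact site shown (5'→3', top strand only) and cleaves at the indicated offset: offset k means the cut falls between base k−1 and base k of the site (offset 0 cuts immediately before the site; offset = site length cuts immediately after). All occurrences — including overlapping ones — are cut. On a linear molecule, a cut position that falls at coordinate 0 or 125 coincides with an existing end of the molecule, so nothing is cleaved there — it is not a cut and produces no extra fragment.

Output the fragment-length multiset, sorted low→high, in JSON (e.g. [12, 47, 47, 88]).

Site scan:
  GruIV (TAGAA, off=0): starts [33, 58] → cuts [33, 58]
  VbrIII (TTTACCG, off=0): starts [40, 51, 87, 94] → cuts [40, 51, 87, 94]
  HnxIII (TAGAG, off=2): starts [0, 11, 63] → cuts [2, 13, 65]
  FykII (ATCTT, off=1): starts [17, 26, 70, 103, 112] → cuts [18, 27, 71, 104, 113]
  WciI (ATGGAGCG, off=7): no sites

Pooled cuts: [2, 13, 18, 27, 33, 40, 51, 58, 65, 71, 87, 94, 104, 113]

Fragment lengths:
  [0,2): 2 bp
  [2,13): 11 bp
  [13,18): 5 bp
  [18,27): 9 bp
  [27,33): 6 bp
  [33,40): 7 bp
  [40,51): 11 bp
  [51,58): 7 bp
  [58,65): 7 bp
  [65,71): 6 bp
  [71,87): 16 bp
  [87,94): 7 bp
  [94,104): 10 bp
  [104,113): 9 bp
  [113,125): 12 bp

[2,5,6,6,7,7,7,7,9,9,10,11,11,12,16]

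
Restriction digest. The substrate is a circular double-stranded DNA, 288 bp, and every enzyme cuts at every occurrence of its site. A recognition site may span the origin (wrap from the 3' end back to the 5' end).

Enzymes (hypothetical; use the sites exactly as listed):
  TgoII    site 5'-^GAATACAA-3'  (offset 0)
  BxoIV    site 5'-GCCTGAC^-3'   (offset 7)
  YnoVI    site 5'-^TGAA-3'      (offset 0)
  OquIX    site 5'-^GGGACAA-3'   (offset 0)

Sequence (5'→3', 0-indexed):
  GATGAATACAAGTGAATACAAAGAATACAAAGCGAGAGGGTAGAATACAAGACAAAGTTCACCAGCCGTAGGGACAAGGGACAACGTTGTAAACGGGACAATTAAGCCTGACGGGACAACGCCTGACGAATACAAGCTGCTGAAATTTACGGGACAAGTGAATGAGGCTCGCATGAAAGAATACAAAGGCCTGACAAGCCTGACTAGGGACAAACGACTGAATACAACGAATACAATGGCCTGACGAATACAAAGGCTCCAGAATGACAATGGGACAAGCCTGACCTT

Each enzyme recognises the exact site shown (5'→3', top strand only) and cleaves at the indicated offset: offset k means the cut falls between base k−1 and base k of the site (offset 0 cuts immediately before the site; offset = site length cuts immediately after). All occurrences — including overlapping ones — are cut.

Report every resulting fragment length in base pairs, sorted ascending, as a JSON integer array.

Site scan:
  TgoII GAATACAA/0: at [3, 13, 22, 42, 127, 178, 219, 228, 245] ⇒ [3, 13, 22, 42, 127, 178, 219, 228, 245]
  BxoIV GCCTGAC/7: at [105, 120, 188, 197, 238, 278] ⇒ [112, 127, 195, 204, 245, 285]
  YnoVI TGAA/0: at [2, 12, 140, 158, 173, 218] ⇒ [2, 12, 140, 158, 173, 218]
  OquIX GGGACAA/0: at [70, 77, 94, 112, 150, 206, 271] ⇒ [70, 77, 94, 112, 150, 206, 271]

Pooled cuts: [2, 3, 12, 13, 22, 42, 70, 77, 94, 112, 127, 140, 150, 158, 173, 178, 195, 204, 206, 218, 219, 228, 245, 271, 285]

Fragments:
  2→3: 1 bp
  3→12: 9 bp
  12→13: 1 bp
  13→22: 9 bp
  22→42: 20 bp
  42→70: 28 bp
  70→77: 7 bp
  77→94: 17 bp
  94→112: 18 bp
  112→127: 15 bp
  127→140: 13 bp
  140→150: 10 bp
  150→158: 8 bp
  158→173: 15 bp
  173→178: 5 bp
  178→195: 17 bp
  195→204: 9 bp
  204→206: 2 bp
  206→218: 12 bp
  218→219: 1 bp
  219→228: 9 bp
  228→245: 17 bp
  245→271: 26 bp
  271→285: 14 bp
  285→2 (wrap): 288-285+2 = 5 bp

[1,1,1,2,5,5,7,8,9,9,9,9,10,12,13,14,15,15,17,17,17,18,20,26,28]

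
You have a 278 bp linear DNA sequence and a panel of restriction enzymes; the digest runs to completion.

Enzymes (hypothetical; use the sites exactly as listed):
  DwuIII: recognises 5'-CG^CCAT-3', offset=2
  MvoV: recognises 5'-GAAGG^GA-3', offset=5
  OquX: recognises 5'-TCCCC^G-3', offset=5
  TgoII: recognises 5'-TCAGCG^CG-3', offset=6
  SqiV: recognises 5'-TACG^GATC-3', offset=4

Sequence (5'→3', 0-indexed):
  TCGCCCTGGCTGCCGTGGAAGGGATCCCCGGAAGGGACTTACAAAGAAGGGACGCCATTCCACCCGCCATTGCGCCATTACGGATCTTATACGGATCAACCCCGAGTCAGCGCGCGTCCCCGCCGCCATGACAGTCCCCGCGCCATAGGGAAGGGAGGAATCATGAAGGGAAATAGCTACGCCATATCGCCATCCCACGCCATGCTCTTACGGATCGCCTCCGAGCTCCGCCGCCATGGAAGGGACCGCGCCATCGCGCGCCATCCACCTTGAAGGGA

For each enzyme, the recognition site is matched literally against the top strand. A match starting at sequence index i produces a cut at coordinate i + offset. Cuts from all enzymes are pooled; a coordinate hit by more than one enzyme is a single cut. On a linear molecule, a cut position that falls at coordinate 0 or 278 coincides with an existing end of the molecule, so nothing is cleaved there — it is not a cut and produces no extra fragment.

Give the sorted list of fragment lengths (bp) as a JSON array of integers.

Site scan:
  DwuIII (CGCCAT, off=2): starts [52, 64, 72, 123, 140, 179, 187, 197, 231, 248, 258] → cuts [54, 66, 74, 125, 142, 181, 189, 199, 233, 250, 260]
  MvoV (GAAGGGA, off=5): starts [17, 30, 45, 149, 164, 238, 271] → cuts [22, 35, 50, 154, 169, 243, 276]
  OquX (TCCCCG, off=5): starts [24, 116, 134] → cuts [29, 121, 139]
  TgoII (TCAGCGCG, off=6): starts [106] → cuts [112]
  SqiV (TACGGATC, off=4): starts [78, 89, 208] → cuts [82, 93, 212]

All cut coordinates (distinct, sorted): [22, 29, 35, 50, 54, 66, 74, 82, 93, 112, 121, 125, 139, 142, 154, 169, 181, 189, 199, 212, 233, 243, 250, 260, 276]

Fragments:
  [0,22): 22 bp
  [22,29): 7 bp
  [29,35): 6 bp
  [35,50): 15 bp
  [50,54): 4 bp
  [54,66): 12 bp
  [66,74): 8 bp
  [74,82): 8 bp
  [82,93): 11 bp
  [93,112): 19 bp
  [112,121): 9 bp
  [121,125): 4 bp
  [125,139): 14 bp
  [139,142): 3 bp
  [142,154): 12 bp
  [154,169): 15 bp
  [169,181): 12 bp
  [181,189): 8 bp
  [189,199): 10 bp
  [199,212): 13 bp
  [212,233): 21 bp
  [233,243): 10 bp
  [243,250): 7 bp
  [250,260): 10 bp
  [260,276): 16 bp
  [276,278): 2 bp

[2,3,4,4,6,7,7,8,8,8,9,10,10,10,11,12,12,12,13,14,15,15,16,19,21,22]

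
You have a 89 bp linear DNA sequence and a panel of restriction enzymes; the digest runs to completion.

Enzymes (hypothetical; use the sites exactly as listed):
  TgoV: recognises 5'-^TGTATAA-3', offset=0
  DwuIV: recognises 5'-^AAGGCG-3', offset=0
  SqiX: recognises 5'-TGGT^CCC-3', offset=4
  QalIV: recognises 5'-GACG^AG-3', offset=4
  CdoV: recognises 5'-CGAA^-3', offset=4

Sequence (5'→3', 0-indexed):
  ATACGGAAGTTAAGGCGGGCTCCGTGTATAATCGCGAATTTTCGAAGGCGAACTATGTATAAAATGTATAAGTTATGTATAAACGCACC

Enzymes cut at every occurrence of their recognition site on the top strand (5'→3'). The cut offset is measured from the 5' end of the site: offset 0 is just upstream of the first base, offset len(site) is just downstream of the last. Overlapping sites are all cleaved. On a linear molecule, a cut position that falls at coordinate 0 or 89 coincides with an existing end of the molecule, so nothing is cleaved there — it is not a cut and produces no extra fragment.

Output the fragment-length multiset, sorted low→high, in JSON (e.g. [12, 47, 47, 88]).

[2,3,6,6,9,11,11,13,14,14]

Site scan:
  TgoV TGTATAA/0: at [24, 55, 64, 75] ⇒ [24, 55, 64, 75]
  DwuIV AAGGCG/0: at [11, 44] ⇒ [11, 44]
  SqiX (TGGTCCC, off=4): no sites
  QalIV (GACGAG, off=4): no sites
  CdoV CGAA/4: at [34, 42, 48] ⇒ [38, 46, 52]

Pooled cuts: [11, 24, 38, 44, 46, 52, 55, 64, 75]

Fragments:
  [0,11): 11 bp
  [11,24): 13 bp
  [24,38): 14 bp
  [38,44): 6 bp
  [44,46): 2 bp
  [46,52): 6 bp
  [52,55): 3 bp
  [55,64): 9 bp
  [64,75): 11 bp
  [75,89): 14 bp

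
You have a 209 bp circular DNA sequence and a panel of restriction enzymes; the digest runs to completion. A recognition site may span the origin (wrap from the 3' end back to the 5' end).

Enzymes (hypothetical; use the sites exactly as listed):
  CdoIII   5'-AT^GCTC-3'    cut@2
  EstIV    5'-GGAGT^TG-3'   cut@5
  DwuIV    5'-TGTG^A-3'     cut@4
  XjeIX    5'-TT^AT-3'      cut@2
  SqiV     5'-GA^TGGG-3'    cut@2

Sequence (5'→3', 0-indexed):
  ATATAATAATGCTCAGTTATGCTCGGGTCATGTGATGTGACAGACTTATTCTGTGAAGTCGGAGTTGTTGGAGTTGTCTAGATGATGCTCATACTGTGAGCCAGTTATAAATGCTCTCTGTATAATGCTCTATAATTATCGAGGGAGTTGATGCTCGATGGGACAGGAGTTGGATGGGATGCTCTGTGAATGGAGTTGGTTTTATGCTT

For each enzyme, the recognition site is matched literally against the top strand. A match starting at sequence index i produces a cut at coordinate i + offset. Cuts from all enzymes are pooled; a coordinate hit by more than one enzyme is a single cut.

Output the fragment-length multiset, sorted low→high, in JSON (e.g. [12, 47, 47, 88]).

[2,4,4,5,6,6,6,6,7,8,8,8,8,8,8,9,10,10,11,11,12,12,12,14,14]

Scan for sites:
  CdoIII (ATGCTC, off=2): starts [8, 18, 84, 110, 124, 150, 178] → cuts [10, 20, 86, 112, 126, 152, 180]
  EstIV (GGAGTTG, off=5): starts [60, 69, 143, 165, 191] → cuts [65, 74, 148, 170, 196]
  DwuIV (TGTGA, off=4): starts [30, 35, 51, 94, 184] → cuts [34, 39, 55, 98, 188]
  XjeIX (TTAT, off=2): starts [16, 45, 104, 135, 201, 207] → cuts [0, 18, 47, 106, 137, 203]
  SqiV (GATGGG, off=2): starts [156, 172] → cuts [158, 174]

Pooled cuts: [0, 10, 18, 20, 34, 39, 47, 55, 65, 74, 86, 98, 106, 112, 126, 137, 148, 152, 158, 170, 174, 180, 188, 196, 203]

Fragments:
  0→10: 10 bp
  10→18: 8 bp
  18→20: 2 bp
  20→34: 14 bp
  34→39: 5 bp
  39→47: 8 bp
  47→55: 8 bp
  55→65: 10 bp
  65→74: 9 bp
  74→86: 12 bp
  86→98: 12 bp
  98→106: 8 bp
  106→112: 6 bp
  112→126: 14 bp
  126→137: 11 bp
  137→148: 11 bp
  148→152: 4 bp
  152→158: 6 bp
  158→170: 12 bp
  170→174: 4 bp
  174→180: 6 bp
  180→188: 8 bp
  188→196: 8 bp
  196→203: 7 bp
  203→0 (wrap): 209-203+0 = 6 bp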